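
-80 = -80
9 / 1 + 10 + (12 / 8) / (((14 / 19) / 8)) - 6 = 205 / 7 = 29.29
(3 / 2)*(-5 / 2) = -15 / 4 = -3.75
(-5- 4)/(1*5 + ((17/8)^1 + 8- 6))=-72/73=-0.99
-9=-9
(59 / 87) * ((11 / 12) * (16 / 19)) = 2596 / 4959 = 0.52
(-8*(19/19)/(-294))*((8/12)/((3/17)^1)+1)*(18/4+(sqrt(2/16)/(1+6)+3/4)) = 43*sqrt(2)/9261+43/63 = 0.69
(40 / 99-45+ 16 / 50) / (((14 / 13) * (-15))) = 1424579 / 519750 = 2.74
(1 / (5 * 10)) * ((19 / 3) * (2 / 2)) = 19 / 150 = 0.13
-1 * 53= -53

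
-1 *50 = -50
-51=-51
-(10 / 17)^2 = -100 / 289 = -0.35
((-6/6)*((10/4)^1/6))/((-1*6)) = 5/72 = 0.07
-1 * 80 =-80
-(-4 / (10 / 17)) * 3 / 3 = 34 / 5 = 6.80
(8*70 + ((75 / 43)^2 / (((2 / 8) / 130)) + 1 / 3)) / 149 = 11883169 / 826503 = 14.38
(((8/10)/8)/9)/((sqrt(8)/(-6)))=-sqrt(2)/60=-0.02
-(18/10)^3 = -729/125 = -5.83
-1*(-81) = 81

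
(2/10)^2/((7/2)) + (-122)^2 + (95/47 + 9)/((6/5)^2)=2204711017/148050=14891.67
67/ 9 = 7.44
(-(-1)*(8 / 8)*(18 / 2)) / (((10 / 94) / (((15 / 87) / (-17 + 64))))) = 9 / 29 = 0.31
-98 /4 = -49 /2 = -24.50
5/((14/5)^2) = 125/196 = 0.64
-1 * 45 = -45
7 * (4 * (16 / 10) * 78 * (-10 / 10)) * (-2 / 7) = 4992 / 5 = 998.40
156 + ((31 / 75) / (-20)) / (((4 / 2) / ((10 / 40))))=1871969 / 12000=156.00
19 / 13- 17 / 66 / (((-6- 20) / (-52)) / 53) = -11086 / 429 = -25.84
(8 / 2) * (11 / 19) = 44 / 19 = 2.32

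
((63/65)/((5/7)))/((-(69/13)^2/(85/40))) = -10829/105800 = -0.10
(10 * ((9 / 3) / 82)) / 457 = 15 / 18737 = 0.00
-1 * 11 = -11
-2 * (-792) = 1584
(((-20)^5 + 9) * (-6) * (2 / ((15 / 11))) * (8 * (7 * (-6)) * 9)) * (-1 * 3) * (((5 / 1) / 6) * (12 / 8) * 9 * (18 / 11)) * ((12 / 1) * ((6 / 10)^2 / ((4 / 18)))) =91424600979586.56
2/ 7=0.29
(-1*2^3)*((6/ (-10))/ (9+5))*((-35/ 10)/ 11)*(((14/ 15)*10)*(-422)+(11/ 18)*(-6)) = 23654/ 55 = 430.07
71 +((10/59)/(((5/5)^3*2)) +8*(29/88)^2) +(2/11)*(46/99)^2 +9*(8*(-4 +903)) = 3297463755281/50886792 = 64799.99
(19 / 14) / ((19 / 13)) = 13 / 14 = 0.93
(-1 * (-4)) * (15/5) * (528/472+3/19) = 17172/1121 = 15.32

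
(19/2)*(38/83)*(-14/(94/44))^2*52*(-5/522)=-4451967520/47853567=-93.03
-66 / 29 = -2.28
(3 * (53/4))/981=53/1308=0.04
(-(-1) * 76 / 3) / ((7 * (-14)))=-38 / 147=-0.26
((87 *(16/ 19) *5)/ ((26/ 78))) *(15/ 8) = 39150/ 19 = 2060.53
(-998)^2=996004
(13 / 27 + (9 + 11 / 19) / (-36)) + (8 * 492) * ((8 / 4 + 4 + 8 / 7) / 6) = 33654347 / 7182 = 4685.93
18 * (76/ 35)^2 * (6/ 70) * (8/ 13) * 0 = 0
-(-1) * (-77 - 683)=-760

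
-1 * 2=-2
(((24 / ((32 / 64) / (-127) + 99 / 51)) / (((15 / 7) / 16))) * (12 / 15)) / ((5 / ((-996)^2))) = 2193164845056 / 149375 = 14682275.11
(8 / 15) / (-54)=-4 / 405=-0.01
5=5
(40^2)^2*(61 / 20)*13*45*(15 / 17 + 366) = 28488620160000 / 17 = 1675801185882.35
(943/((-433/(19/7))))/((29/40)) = -716680/87899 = -8.15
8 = 8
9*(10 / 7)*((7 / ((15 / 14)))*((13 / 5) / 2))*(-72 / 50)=-19656 / 125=-157.25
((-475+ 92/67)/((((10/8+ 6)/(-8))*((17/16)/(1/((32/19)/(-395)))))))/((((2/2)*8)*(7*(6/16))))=-3810498640/693651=-5493.39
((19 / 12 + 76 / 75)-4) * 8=-842 / 75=-11.23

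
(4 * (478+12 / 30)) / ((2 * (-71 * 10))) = -2392 / 1775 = -1.35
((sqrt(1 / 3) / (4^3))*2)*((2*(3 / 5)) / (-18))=-sqrt(3) / 1440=-0.00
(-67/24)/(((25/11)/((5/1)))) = -737/120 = -6.14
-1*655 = -655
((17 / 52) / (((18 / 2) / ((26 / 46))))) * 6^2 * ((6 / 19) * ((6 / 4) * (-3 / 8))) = -459 / 3496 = -0.13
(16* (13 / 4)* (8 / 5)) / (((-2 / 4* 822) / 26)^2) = 281216 / 844605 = 0.33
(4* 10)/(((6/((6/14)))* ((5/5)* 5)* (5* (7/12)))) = 48/245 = 0.20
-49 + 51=2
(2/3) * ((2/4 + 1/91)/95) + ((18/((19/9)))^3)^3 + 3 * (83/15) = 34966048676575587007218/146822902489445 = 238151188.16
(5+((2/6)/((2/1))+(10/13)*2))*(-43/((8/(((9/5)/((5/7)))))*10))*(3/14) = -202401/104000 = -1.95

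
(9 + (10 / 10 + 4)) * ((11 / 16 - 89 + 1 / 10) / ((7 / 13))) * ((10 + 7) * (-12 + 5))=10917179 / 40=272929.48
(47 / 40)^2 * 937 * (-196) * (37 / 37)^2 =-101421817 / 400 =-253554.54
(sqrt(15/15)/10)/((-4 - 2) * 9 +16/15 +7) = -3/1378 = -0.00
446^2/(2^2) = 49729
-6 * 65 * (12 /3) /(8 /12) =-2340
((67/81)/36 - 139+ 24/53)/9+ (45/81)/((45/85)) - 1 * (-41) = 26.66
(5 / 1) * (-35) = -175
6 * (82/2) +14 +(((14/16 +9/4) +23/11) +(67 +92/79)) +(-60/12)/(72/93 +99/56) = 10167494633/30679176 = 331.41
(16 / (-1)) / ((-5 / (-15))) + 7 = -41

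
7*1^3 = 7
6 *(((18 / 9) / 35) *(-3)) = -36 / 35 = -1.03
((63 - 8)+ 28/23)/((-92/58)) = -37497/1058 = -35.44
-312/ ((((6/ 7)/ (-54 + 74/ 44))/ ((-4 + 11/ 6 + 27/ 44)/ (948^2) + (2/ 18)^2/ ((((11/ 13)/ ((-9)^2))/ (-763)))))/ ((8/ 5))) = -11204243217846497/ 407786940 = -27475728.42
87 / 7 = 12.43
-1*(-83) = 83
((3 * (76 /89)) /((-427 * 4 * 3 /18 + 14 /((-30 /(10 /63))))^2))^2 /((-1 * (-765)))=191850201 /147005117988726703360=0.00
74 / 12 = 37 / 6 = 6.17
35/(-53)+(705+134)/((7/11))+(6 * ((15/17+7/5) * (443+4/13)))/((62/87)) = 7353304926/747565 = 9836.34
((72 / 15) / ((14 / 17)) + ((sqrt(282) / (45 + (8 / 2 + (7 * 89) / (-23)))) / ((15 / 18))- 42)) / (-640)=633 / 11200- 23 * sqrt(282) / 268800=0.06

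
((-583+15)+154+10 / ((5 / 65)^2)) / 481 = 1276 / 481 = 2.65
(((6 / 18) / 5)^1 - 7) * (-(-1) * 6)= -41.60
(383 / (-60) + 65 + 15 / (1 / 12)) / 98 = 14317 / 5880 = 2.43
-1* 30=-30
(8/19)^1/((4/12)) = 24/19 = 1.26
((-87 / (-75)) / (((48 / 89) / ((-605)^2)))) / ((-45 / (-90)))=37788421 / 24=1574517.54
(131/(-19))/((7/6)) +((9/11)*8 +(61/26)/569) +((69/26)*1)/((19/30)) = 104540573/21643622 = 4.83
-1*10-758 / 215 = -2908 / 215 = -13.53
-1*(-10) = 10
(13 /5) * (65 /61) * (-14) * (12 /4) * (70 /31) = -496860 /1891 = -262.75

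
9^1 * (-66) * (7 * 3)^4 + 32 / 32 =-115521713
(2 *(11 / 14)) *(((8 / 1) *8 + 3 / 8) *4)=5665 / 14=404.64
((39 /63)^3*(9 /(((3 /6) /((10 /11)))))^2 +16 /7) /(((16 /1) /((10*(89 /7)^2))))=13521463840 /2033647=6648.87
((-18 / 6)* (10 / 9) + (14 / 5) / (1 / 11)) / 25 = 412 / 375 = 1.10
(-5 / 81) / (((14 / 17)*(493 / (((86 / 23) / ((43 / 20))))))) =-100 / 378189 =-0.00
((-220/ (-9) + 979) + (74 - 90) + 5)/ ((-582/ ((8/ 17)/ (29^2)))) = -0.00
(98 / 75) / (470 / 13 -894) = -637 / 418200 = -0.00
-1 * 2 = -2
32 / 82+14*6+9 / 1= 3829 / 41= 93.39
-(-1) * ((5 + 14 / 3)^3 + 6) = 24551 / 27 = 909.30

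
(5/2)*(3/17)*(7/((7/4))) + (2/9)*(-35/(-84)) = 1.86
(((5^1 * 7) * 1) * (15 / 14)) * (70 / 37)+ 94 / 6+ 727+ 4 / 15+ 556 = 760283 / 555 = 1369.88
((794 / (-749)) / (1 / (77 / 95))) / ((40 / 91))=-397397 / 203300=-1.95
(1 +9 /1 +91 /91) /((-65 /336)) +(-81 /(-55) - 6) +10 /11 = -43243 /715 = -60.48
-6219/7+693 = -195.43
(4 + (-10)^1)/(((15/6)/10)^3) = -384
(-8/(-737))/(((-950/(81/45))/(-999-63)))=38232/1750375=0.02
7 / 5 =1.40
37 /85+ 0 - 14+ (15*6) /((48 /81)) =94051 /680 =138.31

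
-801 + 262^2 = 67843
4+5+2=11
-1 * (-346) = 346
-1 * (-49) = 49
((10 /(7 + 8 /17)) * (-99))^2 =283248900 /16129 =17561.47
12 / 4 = 3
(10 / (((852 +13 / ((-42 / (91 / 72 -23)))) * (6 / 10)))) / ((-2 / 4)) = -100800 / 2596793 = -0.04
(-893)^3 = -712121957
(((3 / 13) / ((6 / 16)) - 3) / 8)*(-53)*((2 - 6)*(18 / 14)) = -14787 / 182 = -81.25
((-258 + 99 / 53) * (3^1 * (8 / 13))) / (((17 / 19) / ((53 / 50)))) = -123804 / 221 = -560.20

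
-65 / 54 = -1.20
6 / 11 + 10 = 116 / 11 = 10.55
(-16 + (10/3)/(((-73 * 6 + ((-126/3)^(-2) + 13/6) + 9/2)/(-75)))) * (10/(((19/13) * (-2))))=762640840/14456549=52.75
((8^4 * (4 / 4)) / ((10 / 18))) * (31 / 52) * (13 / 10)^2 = 928512 / 125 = 7428.10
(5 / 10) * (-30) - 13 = -28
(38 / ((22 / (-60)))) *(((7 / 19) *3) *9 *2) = -22680 / 11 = -2061.82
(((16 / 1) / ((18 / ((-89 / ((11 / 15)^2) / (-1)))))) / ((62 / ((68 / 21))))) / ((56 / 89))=6732850 / 551397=12.21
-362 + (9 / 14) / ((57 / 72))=-48038 / 133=-361.19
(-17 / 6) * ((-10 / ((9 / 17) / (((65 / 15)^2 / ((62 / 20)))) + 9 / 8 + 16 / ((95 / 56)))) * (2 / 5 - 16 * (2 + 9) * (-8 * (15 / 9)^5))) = 163327911982352 / 3388525407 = 48200.29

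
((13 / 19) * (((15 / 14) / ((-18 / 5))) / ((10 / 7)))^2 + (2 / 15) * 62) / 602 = 453977 / 32941440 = 0.01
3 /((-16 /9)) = -27 /16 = -1.69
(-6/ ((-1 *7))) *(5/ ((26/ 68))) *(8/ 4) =2040/ 91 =22.42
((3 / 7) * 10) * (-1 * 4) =-120 / 7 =-17.14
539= 539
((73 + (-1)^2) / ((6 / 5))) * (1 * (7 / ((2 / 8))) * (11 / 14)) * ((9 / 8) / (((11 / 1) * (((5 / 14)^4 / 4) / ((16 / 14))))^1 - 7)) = -89344640 / 407479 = -219.26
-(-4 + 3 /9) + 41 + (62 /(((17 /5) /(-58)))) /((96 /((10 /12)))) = 86869 /2448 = 35.49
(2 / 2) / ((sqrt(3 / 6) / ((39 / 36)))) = 13 * sqrt(2) / 12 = 1.53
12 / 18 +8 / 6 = 2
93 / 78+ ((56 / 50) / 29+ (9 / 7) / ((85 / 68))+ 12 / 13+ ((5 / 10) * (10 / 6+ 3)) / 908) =572421467 / 179715900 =3.19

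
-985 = -985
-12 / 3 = -4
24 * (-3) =-72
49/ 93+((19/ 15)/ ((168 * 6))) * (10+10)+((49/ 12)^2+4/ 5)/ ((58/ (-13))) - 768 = -20970129763/ 27185760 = -771.36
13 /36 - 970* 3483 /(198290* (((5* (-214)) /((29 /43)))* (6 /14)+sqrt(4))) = 9486329239 /24560516664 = 0.39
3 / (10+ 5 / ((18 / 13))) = 54 / 245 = 0.22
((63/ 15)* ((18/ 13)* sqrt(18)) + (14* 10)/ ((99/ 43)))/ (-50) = -602/ 495 - 567* sqrt(2)/ 1625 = -1.71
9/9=1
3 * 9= 27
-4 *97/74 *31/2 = -3007/37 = -81.27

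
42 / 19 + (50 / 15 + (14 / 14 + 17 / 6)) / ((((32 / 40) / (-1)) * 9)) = 4987 / 4104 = 1.22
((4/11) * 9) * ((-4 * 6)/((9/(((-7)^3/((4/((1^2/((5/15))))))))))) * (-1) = -24696/11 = -2245.09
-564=-564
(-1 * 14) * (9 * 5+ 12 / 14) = -642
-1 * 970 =-970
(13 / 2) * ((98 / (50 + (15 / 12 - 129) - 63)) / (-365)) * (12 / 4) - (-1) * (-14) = -13.96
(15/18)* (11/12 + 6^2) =2215/72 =30.76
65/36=1.81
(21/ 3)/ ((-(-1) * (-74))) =-7/ 74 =-0.09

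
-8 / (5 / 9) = -72 / 5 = -14.40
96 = 96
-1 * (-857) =857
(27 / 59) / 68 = 27 / 4012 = 0.01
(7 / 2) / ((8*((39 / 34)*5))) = 119 / 1560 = 0.08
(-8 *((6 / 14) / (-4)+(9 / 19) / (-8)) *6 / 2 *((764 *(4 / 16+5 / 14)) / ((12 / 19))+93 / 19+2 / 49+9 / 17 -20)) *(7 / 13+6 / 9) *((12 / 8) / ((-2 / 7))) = -1137434583399 / 62548304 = -18184.90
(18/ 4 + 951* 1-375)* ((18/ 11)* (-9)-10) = -157896/ 11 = -14354.18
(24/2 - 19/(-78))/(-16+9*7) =955/3666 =0.26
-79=-79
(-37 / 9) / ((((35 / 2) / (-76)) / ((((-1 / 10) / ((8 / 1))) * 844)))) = -188.36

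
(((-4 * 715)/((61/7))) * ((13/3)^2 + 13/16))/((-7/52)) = 26221195/549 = 47761.74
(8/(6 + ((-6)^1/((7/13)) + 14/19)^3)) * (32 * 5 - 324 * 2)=4592347424/1318437641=3.48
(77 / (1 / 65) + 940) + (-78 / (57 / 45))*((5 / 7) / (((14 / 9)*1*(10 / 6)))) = 5519000 / 931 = 5928.03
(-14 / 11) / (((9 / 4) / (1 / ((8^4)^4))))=-7 / 3483252836794368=-0.00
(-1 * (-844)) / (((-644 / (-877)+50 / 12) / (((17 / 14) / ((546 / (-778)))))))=-287933132 / 966329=-297.97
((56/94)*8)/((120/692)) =19376/705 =27.48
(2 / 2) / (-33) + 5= 4.97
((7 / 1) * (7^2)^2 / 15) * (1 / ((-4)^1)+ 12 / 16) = 16807 / 30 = 560.23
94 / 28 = 47 / 14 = 3.36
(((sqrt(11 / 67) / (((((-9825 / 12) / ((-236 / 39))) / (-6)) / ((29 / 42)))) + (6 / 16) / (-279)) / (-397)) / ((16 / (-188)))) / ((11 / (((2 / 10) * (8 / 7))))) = -2573344 * sqrt(737) / 9155877856125 - 47 / 56858340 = -0.00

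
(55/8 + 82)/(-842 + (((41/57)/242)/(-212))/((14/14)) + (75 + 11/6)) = -259899651/2237598349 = -0.12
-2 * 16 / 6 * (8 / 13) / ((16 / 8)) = -64 / 39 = -1.64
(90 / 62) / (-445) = -9 / 2759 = -0.00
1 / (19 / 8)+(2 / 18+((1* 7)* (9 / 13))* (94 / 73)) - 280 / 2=-21620039 / 162279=-133.23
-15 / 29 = -0.52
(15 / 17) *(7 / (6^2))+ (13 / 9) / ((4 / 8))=1873 / 612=3.06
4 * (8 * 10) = 320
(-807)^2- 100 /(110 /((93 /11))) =78800199 /121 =651241.31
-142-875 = -1017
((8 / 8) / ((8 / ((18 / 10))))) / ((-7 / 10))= -9 / 28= -0.32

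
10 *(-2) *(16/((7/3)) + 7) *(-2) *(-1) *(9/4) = -1247.14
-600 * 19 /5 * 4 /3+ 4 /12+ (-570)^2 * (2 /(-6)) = -334019 /3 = -111339.67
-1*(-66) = 66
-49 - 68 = -117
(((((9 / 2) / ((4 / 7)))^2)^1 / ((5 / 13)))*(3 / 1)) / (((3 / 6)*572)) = 11907 / 7040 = 1.69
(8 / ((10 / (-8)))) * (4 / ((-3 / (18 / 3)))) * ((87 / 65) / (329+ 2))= 22272 / 107575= 0.21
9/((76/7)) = 63/76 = 0.83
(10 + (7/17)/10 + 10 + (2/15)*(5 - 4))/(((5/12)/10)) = 41156/85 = 484.19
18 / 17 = 1.06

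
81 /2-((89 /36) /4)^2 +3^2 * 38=7923599 /20736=382.12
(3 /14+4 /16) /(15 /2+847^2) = 13 /20087662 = 0.00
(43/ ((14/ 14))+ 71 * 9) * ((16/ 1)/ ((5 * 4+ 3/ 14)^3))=1.32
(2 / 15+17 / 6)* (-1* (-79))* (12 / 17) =14062 / 85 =165.44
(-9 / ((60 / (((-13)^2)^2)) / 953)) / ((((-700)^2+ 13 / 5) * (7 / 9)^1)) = -244967697 / 22866788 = -10.71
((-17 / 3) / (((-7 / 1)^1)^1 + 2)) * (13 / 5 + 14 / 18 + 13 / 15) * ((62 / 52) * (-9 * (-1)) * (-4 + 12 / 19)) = -3221024 / 18525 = -173.87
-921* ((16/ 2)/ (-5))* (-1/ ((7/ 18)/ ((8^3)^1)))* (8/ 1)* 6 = -3259367424/ 35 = -93124783.54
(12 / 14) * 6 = 36 / 7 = 5.14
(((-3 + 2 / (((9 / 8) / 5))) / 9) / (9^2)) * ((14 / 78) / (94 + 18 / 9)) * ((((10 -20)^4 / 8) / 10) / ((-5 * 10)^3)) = -371 / 24564384000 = -0.00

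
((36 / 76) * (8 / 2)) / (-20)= -9 / 95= -0.09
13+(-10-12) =-9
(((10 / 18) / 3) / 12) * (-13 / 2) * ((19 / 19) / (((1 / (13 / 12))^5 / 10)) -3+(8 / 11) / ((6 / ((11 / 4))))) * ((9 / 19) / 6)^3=-99104785 / 163846914048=-0.00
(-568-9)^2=332929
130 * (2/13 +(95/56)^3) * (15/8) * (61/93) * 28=17533088175/777728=22543.98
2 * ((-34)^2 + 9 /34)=39313 /17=2312.53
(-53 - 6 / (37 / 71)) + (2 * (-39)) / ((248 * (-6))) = -591495 / 9176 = -64.46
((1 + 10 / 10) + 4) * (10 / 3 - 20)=-100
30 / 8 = 15 / 4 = 3.75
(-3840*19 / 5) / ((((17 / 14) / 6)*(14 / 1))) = -87552 / 17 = -5150.12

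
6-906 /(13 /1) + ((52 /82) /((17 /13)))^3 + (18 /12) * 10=-213837428473 /4401915349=-48.58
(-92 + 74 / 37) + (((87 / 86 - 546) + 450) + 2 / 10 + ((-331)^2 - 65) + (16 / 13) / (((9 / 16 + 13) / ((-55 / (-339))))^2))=3306704457569927137 / 30250368676710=109311.21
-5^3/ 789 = -0.16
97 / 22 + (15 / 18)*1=173 / 33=5.24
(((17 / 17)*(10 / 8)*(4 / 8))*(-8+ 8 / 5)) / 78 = -2 / 39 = -0.05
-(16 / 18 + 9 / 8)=-145 / 72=-2.01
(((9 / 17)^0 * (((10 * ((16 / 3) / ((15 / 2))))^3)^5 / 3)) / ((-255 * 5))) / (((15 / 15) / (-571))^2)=-403619208348644670208385361117184 / 787533580262032425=-512510473793828.97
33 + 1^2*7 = 40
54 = 54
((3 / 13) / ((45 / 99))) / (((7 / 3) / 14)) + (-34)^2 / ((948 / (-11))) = -159709 / 15405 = -10.37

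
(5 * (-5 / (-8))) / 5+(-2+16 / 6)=31 / 24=1.29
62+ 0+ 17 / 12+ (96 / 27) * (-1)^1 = 2155 / 36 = 59.86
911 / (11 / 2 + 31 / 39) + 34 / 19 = 1366796 / 9329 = 146.51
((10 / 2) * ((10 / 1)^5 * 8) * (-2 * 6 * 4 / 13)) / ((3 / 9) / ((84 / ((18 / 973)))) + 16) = -871808000000 / 944463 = -923072.69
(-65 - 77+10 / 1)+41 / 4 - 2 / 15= -7313 / 60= -121.88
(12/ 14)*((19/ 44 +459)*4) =121290/ 77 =1575.19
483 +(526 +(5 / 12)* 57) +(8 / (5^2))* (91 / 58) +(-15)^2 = 3648931 / 2900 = 1258.25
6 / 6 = 1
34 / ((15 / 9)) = 102 / 5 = 20.40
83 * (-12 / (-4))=249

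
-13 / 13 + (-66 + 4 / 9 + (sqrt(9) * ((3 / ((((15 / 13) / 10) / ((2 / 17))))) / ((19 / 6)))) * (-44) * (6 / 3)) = -934789 / 2907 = -321.56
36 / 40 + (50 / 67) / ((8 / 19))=3581 / 1340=2.67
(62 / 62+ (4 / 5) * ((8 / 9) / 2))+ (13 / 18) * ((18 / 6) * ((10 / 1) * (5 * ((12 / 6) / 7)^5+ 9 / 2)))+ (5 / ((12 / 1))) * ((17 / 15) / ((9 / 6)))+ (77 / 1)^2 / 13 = 16383816413 / 29496285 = 555.45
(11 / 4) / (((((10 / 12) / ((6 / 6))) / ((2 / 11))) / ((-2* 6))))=-36 / 5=-7.20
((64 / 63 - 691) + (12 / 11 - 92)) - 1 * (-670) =-76849 / 693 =-110.89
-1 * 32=-32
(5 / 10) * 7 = 7 / 2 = 3.50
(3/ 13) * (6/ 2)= 9/ 13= 0.69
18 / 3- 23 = -17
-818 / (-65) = 818 / 65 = 12.58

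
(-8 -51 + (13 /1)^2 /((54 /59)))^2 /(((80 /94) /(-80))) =-2163702575 /1458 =-1484020.97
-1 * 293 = -293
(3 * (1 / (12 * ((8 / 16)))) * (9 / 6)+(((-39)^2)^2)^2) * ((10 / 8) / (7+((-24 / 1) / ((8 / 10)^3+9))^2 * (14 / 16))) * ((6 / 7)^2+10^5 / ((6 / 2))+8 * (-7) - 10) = 123340080160390902272715835 / 6966250424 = 17705375582747052.60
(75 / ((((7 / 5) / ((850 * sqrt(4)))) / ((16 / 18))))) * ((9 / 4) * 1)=1275000 / 7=182142.86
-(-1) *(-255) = -255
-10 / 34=-5 / 17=-0.29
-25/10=-5/2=-2.50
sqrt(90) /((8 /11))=33 * sqrt(10) /8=13.04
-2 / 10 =-1 / 5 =-0.20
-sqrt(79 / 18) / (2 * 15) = -sqrt(158) / 180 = -0.07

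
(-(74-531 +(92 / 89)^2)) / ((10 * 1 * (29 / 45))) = 32502897 / 459418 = 70.75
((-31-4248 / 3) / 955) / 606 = -1447 / 578730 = -0.00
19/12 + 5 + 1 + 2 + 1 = 127/12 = 10.58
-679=-679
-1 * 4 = -4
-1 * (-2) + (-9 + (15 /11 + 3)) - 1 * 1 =-40 /11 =-3.64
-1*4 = -4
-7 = -7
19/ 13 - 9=-7.54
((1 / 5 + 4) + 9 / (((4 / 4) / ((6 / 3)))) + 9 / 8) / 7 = 3.33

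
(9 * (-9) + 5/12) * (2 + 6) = -1934/3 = -644.67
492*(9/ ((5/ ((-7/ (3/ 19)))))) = -196308/ 5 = -39261.60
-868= -868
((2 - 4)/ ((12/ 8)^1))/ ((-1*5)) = 4/ 15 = 0.27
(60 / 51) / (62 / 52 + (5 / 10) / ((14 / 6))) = 455 / 544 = 0.84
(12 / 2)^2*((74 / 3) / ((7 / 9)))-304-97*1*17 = -5679 / 7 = -811.29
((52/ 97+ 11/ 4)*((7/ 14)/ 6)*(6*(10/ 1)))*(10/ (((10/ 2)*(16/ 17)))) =108375/ 3104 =34.91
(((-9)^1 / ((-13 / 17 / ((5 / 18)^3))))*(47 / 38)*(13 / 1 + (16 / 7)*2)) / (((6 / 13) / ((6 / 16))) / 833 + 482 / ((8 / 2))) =0.05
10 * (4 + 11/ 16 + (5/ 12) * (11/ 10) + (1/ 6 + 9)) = 1145/ 8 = 143.12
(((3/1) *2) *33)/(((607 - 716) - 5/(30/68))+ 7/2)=-1188/701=-1.69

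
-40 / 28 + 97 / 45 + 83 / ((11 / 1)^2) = 53854 / 38115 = 1.41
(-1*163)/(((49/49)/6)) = -978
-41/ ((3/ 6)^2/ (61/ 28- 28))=29643/ 7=4234.71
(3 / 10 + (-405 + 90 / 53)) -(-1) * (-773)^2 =316476779 / 530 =597126.00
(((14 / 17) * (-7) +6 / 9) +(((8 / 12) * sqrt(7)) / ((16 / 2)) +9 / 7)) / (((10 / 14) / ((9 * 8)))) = -32664 / 85 +42 * sqrt(7) / 5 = -362.06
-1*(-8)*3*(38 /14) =65.14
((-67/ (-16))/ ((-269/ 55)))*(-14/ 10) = 5159/ 4304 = 1.20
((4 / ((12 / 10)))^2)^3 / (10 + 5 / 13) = 2600000 / 19683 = 132.09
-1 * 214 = -214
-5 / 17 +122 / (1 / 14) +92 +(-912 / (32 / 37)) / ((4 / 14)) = -128591 / 68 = -1891.04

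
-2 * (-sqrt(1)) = 2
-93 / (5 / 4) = -372 / 5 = -74.40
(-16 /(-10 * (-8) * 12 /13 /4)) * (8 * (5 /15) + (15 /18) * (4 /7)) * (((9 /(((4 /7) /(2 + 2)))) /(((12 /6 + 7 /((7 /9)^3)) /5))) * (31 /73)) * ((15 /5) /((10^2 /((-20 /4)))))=1954953 /603710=3.24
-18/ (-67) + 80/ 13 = 5594/ 871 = 6.42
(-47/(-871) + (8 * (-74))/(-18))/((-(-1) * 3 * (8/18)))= 258239/10452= 24.71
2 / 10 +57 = 286 / 5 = 57.20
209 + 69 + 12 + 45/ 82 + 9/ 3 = 24071/ 82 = 293.55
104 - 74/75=7726/75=103.01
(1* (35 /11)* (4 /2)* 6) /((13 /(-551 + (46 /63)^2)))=-43696060 /27027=-1616.76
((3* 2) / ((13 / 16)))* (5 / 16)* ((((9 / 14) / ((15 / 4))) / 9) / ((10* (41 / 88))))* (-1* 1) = -176 / 18655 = -0.01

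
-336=-336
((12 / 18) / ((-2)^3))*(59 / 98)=-59 / 1176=-0.05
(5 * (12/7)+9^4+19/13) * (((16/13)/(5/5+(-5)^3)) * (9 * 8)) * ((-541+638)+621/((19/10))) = -1386836378496/696787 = -1990330.44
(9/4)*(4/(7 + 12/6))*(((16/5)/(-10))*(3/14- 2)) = 4/7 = 0.57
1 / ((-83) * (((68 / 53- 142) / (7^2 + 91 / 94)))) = 22631 / 5289756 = 0.00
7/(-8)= -7/8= -0.88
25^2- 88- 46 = 491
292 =292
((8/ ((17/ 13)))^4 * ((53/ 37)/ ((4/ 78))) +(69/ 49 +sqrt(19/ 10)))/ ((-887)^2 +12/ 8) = sqrt(190)/ 7867705 +11849104911474/ 238271200481993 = 0.05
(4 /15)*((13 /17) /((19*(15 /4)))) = 208 /72675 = 0.00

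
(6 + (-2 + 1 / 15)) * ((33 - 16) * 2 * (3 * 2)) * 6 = 24888 / 5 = 4977.60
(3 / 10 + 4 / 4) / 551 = 13 / 5510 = 0.00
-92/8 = -23/2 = -11.50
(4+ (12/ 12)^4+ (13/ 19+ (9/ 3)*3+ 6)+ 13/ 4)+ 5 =2199/ 76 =28.93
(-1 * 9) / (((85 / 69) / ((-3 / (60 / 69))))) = 42849 / 1700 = 25.21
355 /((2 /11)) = 1952.50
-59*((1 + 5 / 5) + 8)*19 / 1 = -11210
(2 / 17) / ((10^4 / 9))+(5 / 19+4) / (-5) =-0.85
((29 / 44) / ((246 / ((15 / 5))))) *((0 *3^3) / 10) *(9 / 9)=0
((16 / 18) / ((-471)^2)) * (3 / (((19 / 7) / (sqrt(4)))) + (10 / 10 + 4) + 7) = 80 / 1404993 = 0.00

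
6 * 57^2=19494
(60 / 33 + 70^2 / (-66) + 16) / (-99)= 1862 / 3267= 0.57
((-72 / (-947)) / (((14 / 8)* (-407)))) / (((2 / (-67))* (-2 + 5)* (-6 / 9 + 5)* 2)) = 4824 / 35074039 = 0.00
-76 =-76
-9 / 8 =-1.12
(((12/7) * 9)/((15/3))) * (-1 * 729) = -78732/35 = -2249.49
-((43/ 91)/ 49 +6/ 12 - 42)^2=-136908140121/ 79530724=-1721.45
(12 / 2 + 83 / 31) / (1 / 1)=269 / 31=8.68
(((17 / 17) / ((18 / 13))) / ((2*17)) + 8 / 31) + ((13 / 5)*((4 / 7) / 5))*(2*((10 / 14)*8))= 17082959 / 4648140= 3.68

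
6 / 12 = 1 / 2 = 0.50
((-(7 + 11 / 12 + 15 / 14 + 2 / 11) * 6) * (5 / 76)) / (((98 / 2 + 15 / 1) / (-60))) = 635475 / 187264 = 3.39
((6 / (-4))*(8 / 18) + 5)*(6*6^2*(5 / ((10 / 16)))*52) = 389376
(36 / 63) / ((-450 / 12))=-8 / 525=-0.02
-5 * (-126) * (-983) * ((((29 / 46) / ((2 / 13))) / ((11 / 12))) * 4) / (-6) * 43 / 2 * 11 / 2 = 5019655095 / 23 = 218245873.70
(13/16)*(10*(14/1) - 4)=221/2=110.50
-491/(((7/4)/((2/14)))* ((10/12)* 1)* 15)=-3928/1225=-3.21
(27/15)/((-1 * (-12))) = 3/20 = 0.15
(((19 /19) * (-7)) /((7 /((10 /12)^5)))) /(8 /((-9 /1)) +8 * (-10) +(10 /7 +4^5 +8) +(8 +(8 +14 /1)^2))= -21875 /78629184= -0.00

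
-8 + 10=2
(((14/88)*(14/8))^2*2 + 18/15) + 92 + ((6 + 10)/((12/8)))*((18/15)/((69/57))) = 185109907/1781120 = 103.93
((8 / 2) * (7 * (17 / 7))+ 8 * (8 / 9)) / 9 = 676 / 81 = 8.35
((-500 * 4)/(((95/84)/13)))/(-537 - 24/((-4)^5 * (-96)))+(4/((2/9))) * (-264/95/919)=8210612940144/192031974665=42.76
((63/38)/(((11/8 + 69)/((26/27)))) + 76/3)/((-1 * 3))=-813700/96273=-8.45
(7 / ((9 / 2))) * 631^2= 619361.56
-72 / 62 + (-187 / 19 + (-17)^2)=163740 / 589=278.00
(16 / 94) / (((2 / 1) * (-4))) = -0.02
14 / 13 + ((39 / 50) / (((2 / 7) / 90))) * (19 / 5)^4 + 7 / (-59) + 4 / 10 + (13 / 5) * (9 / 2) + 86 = 123033630612 / 2396875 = 51330.85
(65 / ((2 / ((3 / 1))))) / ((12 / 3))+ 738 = 6099 / 8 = 762.38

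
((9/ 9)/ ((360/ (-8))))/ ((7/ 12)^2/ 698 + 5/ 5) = -11168/ 502805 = -0.02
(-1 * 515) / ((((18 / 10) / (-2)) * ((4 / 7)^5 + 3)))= 17311210 / 92601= 186.94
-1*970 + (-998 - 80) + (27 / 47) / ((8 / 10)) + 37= -377933 / 188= -2010.28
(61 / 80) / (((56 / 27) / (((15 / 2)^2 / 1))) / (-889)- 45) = -9412605 / 555498512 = -0.02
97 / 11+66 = 823 / 11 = 74.82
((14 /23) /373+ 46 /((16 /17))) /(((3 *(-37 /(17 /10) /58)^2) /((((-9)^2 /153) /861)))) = 47959300797 /674142967400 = 0.07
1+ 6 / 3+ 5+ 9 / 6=19 / 2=9.50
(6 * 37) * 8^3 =113664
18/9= 2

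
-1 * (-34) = 34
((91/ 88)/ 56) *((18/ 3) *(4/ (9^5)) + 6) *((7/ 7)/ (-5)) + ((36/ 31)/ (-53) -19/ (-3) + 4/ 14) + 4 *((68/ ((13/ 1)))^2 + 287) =85109842912750339/ 67332736991520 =1264.02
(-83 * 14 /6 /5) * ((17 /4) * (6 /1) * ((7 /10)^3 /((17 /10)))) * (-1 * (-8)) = -199283 /125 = -1594.26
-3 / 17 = -0.18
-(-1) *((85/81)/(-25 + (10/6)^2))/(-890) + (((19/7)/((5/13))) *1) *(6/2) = 47483399/2242800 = 21.17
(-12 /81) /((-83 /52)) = 208 /2241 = 0.09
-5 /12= -0.42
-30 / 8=-15 / 4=-3.75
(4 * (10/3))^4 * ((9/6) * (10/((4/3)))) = 3200000/9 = 355555.56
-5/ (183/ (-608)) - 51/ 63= 20243/ 1281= 15.80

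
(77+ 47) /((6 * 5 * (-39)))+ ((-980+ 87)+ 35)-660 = -888092 /585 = -1518.11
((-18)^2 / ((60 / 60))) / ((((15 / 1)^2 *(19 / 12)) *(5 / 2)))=864 / 2375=0.36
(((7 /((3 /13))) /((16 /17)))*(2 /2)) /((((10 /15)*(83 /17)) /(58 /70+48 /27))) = 3084497 /119520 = 25.81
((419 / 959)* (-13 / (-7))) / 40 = 5447 / 268520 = 0.02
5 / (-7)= -5 / 7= -0.71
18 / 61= 0.30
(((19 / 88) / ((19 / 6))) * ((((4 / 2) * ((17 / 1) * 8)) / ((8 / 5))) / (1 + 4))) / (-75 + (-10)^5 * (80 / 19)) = -969 / 176031350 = -0.00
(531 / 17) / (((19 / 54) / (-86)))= -2465964 / 323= -7634.56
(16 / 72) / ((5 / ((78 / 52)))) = 1 / 15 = 0.07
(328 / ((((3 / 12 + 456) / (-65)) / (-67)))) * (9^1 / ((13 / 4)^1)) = 3164544 / 365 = 8669.98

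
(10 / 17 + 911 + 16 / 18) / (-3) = -139609 / 459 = -304.16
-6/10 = -3/5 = -0.60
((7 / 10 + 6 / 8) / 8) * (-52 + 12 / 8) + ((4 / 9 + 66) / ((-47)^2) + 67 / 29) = -1256913941 / 184495680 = -6.81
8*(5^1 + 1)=48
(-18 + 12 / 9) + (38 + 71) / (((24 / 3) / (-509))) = -6951.79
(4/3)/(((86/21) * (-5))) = -14/215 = -0.07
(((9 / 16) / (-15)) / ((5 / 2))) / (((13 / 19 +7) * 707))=-57 / 20644400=-0.00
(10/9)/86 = 5/387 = 0.01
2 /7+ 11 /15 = 107 /105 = 1.02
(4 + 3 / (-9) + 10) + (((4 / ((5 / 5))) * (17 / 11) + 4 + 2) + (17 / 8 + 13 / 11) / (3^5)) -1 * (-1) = 191473 / 7128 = 26.86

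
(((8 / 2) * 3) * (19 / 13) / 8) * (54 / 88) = 1539 / 1144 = 1.35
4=4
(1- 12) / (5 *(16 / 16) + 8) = -11 / 13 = -0.85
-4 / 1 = -4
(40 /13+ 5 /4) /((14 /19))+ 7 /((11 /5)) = 72505 /8008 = 9.05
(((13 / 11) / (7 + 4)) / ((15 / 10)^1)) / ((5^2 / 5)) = 26 / 1815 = 0.01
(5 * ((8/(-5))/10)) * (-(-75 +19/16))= -59.05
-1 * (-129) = 129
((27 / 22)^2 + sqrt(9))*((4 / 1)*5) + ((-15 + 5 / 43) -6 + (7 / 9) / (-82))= 265833245 / 3839814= 69.23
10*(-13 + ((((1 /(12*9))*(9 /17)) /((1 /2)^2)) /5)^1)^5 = -799452225952003648 /215640781875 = -3707333.18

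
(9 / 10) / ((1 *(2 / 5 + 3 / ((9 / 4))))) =27 / 52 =0.52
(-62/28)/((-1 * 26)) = 31/364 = 0.09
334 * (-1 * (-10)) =3340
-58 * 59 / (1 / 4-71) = 13688 / 283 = 48.37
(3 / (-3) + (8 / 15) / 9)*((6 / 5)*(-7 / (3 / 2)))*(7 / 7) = 3556 / 675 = 5.27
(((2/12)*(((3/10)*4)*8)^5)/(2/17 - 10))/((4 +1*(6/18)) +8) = -90243072/809375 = -111.50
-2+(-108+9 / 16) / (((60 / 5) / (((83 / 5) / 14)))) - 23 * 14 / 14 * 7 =-777799 / 4480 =-173.62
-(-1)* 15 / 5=3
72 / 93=24 / 31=0.77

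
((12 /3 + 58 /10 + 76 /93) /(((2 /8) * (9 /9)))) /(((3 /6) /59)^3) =32446595936 /465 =69777625.67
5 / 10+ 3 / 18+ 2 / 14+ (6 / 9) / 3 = 65 / 63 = 1.03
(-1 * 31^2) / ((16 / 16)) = -961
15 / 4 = 3.75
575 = 575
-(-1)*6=6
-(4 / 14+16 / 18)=-74 / 63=-1.17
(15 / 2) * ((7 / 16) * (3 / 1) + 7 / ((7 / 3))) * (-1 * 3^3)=-27945 / 32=-873.28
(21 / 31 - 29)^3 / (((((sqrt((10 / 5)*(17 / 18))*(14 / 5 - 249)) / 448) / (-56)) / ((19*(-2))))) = 9678865267384320*sqrt(17) / 623436257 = 64011329.76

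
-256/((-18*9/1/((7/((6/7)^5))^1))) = 470596/19683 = 23.91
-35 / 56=-5 / 8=-0.62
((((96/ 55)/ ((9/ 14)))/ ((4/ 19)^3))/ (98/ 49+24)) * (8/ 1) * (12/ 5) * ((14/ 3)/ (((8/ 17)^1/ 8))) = 182833504/ 10725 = 17047.41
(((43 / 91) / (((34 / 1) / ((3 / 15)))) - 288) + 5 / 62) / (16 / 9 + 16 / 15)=-155335671 / 1534624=-101.22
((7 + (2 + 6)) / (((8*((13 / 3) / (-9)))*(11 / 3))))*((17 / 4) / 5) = -0.90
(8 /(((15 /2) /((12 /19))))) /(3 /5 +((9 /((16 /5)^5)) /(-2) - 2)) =-134217728 /281593091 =-0.48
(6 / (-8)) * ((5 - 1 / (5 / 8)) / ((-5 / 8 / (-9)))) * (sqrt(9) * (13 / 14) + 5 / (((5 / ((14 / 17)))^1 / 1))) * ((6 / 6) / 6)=-7731 / 350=-22.09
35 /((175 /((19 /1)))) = 19 /5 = 3.80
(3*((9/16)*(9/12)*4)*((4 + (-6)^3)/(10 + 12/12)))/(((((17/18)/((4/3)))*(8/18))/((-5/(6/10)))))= 965925/374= 2582.69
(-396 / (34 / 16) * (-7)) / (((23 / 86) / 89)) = 169735104 / 391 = 434105.13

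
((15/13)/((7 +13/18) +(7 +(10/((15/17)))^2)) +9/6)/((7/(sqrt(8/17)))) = 33681 * sqrt(34)/1328873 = 0.15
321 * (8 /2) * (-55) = -70620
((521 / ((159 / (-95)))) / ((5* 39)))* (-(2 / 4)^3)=9899 / 49608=0.20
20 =20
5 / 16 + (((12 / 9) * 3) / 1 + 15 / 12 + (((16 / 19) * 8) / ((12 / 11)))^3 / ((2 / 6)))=703321387 / 987696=712.08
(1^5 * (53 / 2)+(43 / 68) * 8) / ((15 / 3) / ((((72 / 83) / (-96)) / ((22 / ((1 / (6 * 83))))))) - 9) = -0.00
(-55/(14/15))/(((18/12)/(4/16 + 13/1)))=-14575/28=-520.54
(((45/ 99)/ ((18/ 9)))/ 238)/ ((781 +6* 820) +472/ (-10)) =25/ 148016484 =0.00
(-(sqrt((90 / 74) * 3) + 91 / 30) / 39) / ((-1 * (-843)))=-7 / 75870 - sqrt(555) / 405483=-0.00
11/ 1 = 11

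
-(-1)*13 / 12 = 13 / 12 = 1.08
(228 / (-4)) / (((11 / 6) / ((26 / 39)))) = -228 / 11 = -20.73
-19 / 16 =-1.19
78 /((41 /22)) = 1716 /41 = 41.85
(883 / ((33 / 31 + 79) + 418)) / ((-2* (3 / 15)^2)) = -136865 / 6176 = -22.16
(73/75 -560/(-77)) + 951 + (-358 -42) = 461378/825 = 559.25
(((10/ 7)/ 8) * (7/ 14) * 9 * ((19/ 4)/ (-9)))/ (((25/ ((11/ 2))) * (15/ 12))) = -209/ 2800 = -0.07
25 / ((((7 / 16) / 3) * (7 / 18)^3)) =6998400 / 2401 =2914.79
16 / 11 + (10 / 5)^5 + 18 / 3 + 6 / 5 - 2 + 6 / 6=2181 / 55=39.65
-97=-97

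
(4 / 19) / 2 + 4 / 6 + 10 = 614 / 57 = 10.77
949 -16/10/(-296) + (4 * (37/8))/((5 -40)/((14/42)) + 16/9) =326140023/343730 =948.83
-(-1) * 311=311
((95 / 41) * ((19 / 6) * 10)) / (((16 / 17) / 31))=4756175 / 1968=2416.76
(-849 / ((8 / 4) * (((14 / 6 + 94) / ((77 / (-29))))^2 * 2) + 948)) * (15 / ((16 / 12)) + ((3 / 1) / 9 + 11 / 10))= -11491985043 / 6631017440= -1.73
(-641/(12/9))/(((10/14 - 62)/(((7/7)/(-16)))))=-4487/9152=-0.49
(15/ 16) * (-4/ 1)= -3.75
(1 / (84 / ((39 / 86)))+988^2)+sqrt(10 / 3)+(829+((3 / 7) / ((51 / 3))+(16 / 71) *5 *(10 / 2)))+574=sqrt(30) / 3+405887686685 / 415208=977554.49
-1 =-1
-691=-691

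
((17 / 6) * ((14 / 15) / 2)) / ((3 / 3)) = 119 / 90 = 1.32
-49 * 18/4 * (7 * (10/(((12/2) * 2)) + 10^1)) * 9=-601965/4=-150491.25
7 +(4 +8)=19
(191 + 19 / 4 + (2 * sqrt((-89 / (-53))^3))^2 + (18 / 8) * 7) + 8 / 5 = 345455647 / 1488770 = 232.04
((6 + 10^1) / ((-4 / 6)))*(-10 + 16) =-144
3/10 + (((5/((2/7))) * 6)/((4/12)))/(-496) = -831/2480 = -0.34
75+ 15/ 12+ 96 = 689/ 4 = 172.25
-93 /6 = -31 /2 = -15.50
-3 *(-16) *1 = 48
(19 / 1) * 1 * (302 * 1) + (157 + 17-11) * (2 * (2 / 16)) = 5778.75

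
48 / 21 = 16 / 7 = 2.29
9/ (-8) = -9/ 8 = -1.12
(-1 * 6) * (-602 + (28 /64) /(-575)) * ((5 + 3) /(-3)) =-5538407 /575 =-9632.01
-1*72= -72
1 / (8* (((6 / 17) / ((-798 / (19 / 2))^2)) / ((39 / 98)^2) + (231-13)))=77571 / 135284020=0.00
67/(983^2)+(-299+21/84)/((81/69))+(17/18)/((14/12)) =-185317752635/730514484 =-253.68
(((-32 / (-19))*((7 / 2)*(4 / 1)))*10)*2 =8960 / 19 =471.58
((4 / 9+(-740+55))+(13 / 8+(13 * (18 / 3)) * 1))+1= -43483 / 72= -603.93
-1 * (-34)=34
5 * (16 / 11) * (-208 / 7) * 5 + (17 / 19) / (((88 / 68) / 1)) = -3159577 / 2926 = -1079.83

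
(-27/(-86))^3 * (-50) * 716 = -88081425/79507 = -1107.84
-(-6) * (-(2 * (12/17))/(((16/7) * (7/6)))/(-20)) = 27/170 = 0.16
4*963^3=3572225388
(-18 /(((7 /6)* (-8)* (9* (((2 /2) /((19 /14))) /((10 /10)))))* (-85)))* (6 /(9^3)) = -19 /674730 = -0.00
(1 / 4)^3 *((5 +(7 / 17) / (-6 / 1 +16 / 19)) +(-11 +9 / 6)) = -545 / 7616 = -0.07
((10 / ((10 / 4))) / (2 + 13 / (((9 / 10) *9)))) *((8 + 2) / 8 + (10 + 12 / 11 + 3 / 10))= 225261 / 16060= 14.03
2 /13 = 0.15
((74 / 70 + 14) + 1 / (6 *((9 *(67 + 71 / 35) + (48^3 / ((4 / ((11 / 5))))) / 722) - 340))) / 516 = 14602975609 / 500420783520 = 0.03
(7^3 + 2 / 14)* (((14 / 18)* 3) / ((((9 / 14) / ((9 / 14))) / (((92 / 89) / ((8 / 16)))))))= 441968 / 267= 1655.31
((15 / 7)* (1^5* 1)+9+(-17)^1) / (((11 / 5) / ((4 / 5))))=-164 / 77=-2.13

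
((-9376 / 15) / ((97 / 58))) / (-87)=18752 / 4365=4.30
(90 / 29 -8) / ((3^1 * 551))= -142 / 47937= -0.00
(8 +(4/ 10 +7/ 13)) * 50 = 5810/ 13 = 446.92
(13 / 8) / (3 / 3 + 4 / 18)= 117 / 88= 1.33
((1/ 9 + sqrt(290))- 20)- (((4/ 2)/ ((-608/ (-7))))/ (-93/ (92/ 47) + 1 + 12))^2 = -10422398743289/ 524031210000 + sqrt(290) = -2.86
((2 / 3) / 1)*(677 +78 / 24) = 907 / 2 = 453.50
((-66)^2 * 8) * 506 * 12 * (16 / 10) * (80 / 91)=297631023.82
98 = 98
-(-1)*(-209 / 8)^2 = 43681 / 64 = 682.52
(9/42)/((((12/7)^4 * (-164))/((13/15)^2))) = -57967/510105600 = -0.00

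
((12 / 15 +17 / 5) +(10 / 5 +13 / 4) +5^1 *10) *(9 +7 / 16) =179539 / 320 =561.06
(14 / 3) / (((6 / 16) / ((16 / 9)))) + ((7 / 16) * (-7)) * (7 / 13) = 344953 / 16848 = 20.47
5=5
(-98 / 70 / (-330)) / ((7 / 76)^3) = 219488 / 40425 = 5.43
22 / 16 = 1.38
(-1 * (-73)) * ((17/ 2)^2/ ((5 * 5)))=21097/ 100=210.97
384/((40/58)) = 2784/5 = 556.80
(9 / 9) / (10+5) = 1 / 15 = 0.07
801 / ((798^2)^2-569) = 801 / 405519333847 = 0.00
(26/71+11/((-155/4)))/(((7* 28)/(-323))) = -146319/1078490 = -0.14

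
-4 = -4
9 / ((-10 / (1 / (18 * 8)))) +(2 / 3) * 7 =2237 / 480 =4.66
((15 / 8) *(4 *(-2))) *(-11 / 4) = 165 / 4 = 41.25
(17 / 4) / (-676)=-17 / 2704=-0.01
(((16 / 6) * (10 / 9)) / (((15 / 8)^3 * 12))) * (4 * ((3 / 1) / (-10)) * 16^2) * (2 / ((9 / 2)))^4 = -268435456 / 597871125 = -0.45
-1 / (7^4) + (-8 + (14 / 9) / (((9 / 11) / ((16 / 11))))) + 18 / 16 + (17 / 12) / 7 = -6079637 / 1555848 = -3.91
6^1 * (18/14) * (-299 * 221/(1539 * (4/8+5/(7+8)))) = -264316/665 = -397.47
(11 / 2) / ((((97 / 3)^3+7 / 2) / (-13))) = -3861 / 1825535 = -0.00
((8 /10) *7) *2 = 11.20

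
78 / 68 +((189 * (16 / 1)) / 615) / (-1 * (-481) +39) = 523959 / 453050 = 1.16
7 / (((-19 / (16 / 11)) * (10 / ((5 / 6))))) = -28 / 627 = -0.04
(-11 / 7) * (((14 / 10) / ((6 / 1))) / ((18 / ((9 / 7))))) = -11 / 420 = -0.03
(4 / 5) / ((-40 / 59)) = -59 / 50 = -1.18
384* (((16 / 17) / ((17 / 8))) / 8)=6144 / 289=21.26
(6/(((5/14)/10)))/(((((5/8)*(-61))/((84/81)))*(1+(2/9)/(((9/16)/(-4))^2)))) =-1016064/2720905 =-0.37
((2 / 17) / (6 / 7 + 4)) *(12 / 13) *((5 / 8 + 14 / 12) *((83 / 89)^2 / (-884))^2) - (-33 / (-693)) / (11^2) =-368377381261588583 / 936139159180783862304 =-0.00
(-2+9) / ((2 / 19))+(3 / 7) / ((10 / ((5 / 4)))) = 3727 / 56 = 66.55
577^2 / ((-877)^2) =332929 / 769129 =0.43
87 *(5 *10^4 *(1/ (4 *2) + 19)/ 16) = 41596875/ 8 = 5199609.38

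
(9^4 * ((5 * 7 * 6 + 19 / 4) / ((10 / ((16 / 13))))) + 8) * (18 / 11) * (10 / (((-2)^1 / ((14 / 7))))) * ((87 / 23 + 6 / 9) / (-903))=13842406504 / 989989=13982.38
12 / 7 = 1.71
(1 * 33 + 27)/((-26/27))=-810/13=-62.31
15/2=7.50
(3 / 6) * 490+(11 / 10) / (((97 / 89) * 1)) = 238629 / 970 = 246.01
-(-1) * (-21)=-21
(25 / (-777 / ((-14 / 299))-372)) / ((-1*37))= -10 / 240093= -0.00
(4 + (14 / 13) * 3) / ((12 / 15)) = 235 / 26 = 9.04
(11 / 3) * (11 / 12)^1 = 121 / 36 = 3.36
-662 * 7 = -4634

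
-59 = -59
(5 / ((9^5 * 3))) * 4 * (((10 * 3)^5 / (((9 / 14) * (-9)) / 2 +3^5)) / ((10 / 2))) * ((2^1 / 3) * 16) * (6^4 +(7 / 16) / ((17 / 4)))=7896896000000 / 249954417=31593.34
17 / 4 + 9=53 / 4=13.25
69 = 69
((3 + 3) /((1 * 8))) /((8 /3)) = 9 /32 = 0.28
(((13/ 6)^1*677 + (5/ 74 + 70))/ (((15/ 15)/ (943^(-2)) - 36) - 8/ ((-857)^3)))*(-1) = -107377010794628/ 62125693233542787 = -0.00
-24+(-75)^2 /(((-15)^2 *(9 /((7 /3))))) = -473 /27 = -17.52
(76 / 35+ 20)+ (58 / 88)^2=22.61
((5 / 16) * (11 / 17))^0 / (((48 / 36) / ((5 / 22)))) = 15 / 88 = 0.17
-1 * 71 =-71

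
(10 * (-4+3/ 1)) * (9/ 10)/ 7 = -9/ 7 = -1.29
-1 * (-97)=97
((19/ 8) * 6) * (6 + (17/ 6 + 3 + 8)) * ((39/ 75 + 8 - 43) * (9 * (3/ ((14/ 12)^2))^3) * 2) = -789157289952/ 420175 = -1878163.36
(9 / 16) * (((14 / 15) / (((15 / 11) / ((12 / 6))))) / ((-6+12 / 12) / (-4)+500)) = 77 / 50125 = 0.00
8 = 8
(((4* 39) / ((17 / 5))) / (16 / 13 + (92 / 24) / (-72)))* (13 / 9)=6327360 / 112421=56.28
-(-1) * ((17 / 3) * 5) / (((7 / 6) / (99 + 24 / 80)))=2411.57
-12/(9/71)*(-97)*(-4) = -110192/3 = -36730.67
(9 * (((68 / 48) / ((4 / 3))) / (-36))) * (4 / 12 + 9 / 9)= -17 / 48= -0.35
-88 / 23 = -3.83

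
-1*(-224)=224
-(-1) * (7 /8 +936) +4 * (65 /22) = 83485 /88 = 948.69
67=67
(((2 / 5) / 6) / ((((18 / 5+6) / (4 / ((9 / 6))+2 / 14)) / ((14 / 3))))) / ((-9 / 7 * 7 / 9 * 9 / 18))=-59 / 324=-0.18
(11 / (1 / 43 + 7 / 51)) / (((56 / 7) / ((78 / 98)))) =85527 / 12544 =6.82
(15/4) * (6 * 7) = 315/2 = 157.50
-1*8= -8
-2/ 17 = -0.12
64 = 64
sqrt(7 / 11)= sqrt(77) / 11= 0.80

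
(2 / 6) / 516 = 1 / 1548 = 0.00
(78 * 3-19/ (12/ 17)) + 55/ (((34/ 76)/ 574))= 14438165/ 204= 70775.32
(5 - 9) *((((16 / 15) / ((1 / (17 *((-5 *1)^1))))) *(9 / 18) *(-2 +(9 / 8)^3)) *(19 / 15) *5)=-95285 / 144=-661.70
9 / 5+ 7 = 44 / 5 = 8.80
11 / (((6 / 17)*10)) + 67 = 4207 / 60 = 70.12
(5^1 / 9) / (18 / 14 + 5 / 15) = 35 / 102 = 0.34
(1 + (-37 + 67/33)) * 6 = -2242/11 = -203.82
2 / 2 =1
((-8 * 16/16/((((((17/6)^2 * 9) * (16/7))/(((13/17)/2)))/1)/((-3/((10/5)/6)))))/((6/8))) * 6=6552/4913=1.33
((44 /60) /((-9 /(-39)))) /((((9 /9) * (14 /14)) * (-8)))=-143 /360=-0.40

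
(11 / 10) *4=22 / 5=4.40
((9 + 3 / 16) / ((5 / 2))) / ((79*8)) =147 / 25280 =0.01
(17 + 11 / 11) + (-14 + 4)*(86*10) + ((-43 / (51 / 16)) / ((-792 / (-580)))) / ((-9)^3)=-31587897742 / 3680721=-8581.99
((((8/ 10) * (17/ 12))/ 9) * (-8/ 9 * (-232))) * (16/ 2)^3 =16154624/ 1215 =13295.99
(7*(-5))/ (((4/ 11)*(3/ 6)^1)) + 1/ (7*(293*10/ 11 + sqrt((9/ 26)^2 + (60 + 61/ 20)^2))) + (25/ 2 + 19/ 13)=-8900433688678037/ 49851790676961-31460*sqrt(268738549)/ 3834753128997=-178.54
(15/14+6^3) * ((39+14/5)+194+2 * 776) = 3880803/10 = 388080.30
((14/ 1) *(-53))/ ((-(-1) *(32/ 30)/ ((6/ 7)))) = -596.25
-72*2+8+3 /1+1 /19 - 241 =-7105 /19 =-373.95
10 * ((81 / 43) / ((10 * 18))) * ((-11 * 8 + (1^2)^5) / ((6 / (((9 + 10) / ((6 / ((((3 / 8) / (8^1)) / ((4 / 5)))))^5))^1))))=-0.00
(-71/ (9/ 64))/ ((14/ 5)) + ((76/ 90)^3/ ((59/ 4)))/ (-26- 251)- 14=-2025720472166/ 10424791125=-194.32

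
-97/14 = -6.93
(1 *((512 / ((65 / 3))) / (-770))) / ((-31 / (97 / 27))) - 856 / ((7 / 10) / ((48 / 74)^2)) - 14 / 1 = -5051646345842 / 9558323775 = -528.51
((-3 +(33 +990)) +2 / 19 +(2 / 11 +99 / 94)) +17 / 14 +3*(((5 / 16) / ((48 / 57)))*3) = 18058630399 / 17602816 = 1025.89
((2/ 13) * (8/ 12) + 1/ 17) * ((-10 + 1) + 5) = -428/ 663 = -0.65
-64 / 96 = -2 / 3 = -0.67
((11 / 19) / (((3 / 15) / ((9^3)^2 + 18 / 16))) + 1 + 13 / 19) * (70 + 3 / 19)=311701776403 / 2888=107929977.98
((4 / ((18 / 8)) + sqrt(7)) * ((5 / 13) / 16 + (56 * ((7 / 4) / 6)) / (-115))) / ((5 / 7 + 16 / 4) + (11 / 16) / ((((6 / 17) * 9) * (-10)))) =-2133684 * sqrt(7) / 84859489 - 3793216 / 84859489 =-0.11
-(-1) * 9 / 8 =9 / 8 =1.12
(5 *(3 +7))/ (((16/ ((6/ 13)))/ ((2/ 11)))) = 75/ 286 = 0.26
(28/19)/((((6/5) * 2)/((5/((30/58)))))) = 1015/171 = 5.94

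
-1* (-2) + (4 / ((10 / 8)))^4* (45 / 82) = 305162 / 5125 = 59.54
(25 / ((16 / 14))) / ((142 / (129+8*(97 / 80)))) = 48545 / 2272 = 21.37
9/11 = 0.82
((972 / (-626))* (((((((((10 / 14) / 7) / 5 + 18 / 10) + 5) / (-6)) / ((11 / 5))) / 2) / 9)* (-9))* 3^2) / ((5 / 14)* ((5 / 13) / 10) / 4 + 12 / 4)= -126688536 / 105393673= -1.20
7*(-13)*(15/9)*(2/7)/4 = -65/6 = -10.83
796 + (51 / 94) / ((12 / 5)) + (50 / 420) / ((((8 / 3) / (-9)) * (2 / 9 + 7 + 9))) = 611915729 / 768544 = 796.20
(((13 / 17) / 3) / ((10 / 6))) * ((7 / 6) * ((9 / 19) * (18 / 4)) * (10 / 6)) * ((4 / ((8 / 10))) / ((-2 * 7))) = -585 / 2584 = -0.23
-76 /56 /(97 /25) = -475 /1358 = -0.35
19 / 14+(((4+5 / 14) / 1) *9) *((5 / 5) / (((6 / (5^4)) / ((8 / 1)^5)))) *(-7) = -13117439981 / 14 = -936959998.64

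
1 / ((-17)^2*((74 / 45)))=0.00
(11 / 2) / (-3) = -11 / 6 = -1.83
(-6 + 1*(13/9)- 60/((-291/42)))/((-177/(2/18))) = -3583/1390689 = -0.00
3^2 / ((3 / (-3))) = -9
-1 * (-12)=12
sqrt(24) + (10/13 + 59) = 2 * sqrt(6) + 777/13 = 64.67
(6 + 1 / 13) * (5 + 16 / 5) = 3239 / 65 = 49.83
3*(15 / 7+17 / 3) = 164 / 7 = 23.43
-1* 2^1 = -2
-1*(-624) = 624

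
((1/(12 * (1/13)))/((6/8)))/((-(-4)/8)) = 26/9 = 2.89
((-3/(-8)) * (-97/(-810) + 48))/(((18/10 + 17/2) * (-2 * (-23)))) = 38977/1023408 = 0.04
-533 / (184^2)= -533 / 33856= -0.02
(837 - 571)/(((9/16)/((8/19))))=1792/9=199.11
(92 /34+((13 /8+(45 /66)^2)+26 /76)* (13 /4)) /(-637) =-13269237 /796667872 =-0.02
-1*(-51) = 51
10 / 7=1.43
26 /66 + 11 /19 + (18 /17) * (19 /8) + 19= 958781 /42636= 22.49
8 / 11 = 0.73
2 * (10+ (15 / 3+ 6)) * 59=2478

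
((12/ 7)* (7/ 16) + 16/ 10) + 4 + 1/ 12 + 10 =493/ 30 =16.43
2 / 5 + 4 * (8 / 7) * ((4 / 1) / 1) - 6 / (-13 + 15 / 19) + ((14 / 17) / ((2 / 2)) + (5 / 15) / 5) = 4155133 / 207060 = 20.07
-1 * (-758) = 758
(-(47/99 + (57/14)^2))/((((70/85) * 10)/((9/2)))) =-5624671/603680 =-9.32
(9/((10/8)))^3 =373.25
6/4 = 3/2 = 1.50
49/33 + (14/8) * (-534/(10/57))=-3514609/660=-5325.17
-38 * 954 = -36252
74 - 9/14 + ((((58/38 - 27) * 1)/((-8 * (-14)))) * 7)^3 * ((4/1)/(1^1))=43952617/768208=57.21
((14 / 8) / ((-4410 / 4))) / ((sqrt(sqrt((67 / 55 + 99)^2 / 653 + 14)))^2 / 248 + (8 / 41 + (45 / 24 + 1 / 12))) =-131937043606940 / 178977491203681779 + 2292884 * sqrt(37897961182) / 59659163734560593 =-0.00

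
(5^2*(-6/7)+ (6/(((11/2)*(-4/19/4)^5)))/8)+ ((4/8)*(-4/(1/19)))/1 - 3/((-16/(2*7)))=-208027307/616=-337706.67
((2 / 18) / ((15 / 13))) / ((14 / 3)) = 13 / 630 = 0.02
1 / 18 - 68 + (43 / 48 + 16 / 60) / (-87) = -1418959 / 20880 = -67.96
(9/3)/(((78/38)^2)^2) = 130321/771147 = 0.17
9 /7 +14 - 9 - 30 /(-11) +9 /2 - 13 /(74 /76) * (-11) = 913833 /5698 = 160.38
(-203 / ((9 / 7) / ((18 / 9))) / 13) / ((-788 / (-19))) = -26999 / 46098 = -0.59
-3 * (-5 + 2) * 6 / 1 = 54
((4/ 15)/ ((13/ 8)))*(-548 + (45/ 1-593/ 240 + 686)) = 86654/ 2925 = 29.63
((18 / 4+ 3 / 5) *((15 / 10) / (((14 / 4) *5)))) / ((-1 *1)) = -153 / 350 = -0.44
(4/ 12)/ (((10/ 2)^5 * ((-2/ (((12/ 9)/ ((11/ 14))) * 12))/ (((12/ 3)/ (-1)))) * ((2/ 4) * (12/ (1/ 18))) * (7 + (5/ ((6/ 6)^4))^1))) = 28/ 8353125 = 0.00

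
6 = 6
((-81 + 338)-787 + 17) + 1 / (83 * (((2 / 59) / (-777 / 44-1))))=-3795391 / 7304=-519.63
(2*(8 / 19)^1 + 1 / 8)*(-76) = -147 / 2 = -73.50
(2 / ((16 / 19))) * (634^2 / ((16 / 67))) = 3997578.03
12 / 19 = 0.63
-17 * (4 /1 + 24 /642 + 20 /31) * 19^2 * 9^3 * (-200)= 13897639087200 /3317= 4189821853.24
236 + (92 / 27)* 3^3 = 328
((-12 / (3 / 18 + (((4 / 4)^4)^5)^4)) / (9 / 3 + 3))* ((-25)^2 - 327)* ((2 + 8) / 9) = -11920 / 21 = -567.62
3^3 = 27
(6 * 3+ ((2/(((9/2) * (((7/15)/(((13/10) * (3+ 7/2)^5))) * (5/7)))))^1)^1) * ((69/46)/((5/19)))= 91791451/800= 114739.31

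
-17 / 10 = -1.70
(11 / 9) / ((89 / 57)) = 209 / 267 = 0.78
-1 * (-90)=90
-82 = -82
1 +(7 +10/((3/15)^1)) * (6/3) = 115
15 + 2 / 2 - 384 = -368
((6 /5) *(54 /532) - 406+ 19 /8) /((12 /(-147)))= 15026459 /3040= 4942.91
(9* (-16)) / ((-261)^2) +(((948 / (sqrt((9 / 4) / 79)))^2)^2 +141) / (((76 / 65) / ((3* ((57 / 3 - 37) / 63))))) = -1469588051613894099191 / 2013354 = -729920347645716.60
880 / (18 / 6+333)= 55 / 21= 2.62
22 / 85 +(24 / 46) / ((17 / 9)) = 1046 / 1955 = 0.54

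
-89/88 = -1.01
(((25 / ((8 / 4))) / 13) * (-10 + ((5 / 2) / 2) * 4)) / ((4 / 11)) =-1375 / 104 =-13.22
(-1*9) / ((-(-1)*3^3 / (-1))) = 1 / 3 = 0.33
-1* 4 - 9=-13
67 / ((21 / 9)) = 201 / 7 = 28.71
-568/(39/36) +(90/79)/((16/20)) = -1074003/2054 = -522.88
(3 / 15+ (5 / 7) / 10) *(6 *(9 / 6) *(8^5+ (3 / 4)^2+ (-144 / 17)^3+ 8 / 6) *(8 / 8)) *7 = 432322238931 / 786080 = 549972.32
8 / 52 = 2 / 13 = 0.15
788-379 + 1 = 410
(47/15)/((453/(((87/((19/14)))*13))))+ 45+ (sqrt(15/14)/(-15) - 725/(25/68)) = -82680379/43035 - sqrt(210)/210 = -1921.30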